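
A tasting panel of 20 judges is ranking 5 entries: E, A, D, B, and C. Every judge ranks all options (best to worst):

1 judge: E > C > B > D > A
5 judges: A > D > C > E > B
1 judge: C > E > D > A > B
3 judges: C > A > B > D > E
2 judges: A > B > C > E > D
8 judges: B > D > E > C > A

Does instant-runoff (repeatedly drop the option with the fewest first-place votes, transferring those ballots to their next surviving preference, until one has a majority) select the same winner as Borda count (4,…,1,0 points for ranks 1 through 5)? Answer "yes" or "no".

no

Instant-runoff — R1 E 1, A 7, D 0, B 8, C 4 (D out); R2 E 1, A 7, B 8, C 4 (E out); R3 A 7, B 8, C 5 (C out); R4 A 11, B 9 (A winner). Winner: A.
Borda — scores: E 30, A 38, D 45, B 46, C 41. Winner: B.
The two methods disagree.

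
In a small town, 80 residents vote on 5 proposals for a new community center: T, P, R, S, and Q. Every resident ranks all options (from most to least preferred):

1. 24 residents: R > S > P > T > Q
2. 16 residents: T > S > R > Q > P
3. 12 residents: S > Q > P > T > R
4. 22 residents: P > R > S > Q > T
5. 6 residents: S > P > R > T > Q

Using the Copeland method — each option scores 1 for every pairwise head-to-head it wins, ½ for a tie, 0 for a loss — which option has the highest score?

T: beats Q; loses to P, R, and S → score 1.
P: beats T and Q; ties R; loses to S → score 2.5.
R: beats T, S, and Q; ties P → score 3.5.
S: beats T, P, and Q; loses to R → score 3.
Q: loses to T, P, R, and S → score 0.
R has the best pairwise record.

R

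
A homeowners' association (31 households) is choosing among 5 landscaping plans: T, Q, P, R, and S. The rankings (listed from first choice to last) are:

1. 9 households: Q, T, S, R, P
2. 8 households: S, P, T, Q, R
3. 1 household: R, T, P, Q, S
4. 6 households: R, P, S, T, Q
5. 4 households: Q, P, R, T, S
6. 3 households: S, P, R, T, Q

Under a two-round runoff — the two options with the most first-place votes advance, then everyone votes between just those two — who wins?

Round 1 first-place votes: T 0, Q 13, P 0, R 7, S 11.
Q and S advance.
Runoff: Q is preferred to S by 14 voters; S by 17.
S wins the runoff.

S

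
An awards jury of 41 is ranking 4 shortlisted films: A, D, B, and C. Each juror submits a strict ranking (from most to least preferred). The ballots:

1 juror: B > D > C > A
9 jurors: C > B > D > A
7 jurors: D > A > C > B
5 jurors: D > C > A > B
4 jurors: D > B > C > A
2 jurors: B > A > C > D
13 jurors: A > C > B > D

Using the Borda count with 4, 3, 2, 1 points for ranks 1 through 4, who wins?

A: 1·1 + 9·1 + 7·3 + 5·2 + 4·1 + 2·3 + 13·4 = 103
D: 1·3 + 9·2 + 7·4 + 5·4 + 4·4 + 2·1 + 13·1 = 100
B: 1·4 + 9·3 + 7·1 + 5·1 + 4·3 + 2·4 + 13·2 = 89
C: 1·2 + 9·4 + 7·2 + 5·3 + 4·2 + 2·2 + 13·3 = 118
C has the highest Borda score (118).

C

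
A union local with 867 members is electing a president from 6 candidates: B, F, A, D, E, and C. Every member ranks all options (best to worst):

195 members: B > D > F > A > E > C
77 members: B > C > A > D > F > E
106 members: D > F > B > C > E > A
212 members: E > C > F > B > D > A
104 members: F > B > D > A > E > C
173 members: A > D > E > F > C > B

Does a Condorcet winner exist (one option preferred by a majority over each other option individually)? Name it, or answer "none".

Checking pairwise contests:
F beats B 595–272.
D beats F 551–316.
B beats A 694–173.
B beats D 588–279.
B beats E 482–385.
B beats C 482–385.
Every option loses at least one head-to-head, so there is no Condorcet winner.

none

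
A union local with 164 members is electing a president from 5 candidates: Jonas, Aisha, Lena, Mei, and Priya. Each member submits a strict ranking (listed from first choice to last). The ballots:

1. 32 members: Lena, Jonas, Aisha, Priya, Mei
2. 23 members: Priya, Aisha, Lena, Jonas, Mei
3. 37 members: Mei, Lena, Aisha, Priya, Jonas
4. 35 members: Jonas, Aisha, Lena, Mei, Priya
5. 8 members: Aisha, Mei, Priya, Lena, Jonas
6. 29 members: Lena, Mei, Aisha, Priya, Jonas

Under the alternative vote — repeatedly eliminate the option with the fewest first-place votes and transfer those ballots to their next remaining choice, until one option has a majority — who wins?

Round 1: Jonas 35, Aisha 8, Lena 61, Mei 37, Priya 23. Eliminate Aisha.
Round 2: Jonas 35, Lena 61, Mei 45, Priya 23. Eliminate Priya.
Round 3: Jonas 35, Lena 84, Mei 45. Lena has a majority.

Lena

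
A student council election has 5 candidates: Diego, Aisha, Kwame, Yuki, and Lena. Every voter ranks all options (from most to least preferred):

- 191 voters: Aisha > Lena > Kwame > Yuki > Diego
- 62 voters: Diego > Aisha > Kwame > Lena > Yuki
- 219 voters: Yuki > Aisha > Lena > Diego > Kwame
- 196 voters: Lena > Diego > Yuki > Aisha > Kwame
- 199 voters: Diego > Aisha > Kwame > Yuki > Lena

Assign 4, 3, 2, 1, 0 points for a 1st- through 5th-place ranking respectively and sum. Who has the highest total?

Aisha

Diego: 191·0 + 62·4 + 219·1 + 196·3 + 199·4 = 1851
Aisha: 191·4 + 62·3 + 219·3 + 196·1 + 199·3 = 2400
Kwame: 191·2 + 62·2 + 219·0 + 196·0 + 199·2 = 904
Yuki: 191·1 + 62·0 + 219·4 + 196·2 + 199·1 = 1658
Lena: 191·3 + 62·1 + 219·2 + 196·4 + 199·0 = 1857
Aisha has the highest Borda score (2400).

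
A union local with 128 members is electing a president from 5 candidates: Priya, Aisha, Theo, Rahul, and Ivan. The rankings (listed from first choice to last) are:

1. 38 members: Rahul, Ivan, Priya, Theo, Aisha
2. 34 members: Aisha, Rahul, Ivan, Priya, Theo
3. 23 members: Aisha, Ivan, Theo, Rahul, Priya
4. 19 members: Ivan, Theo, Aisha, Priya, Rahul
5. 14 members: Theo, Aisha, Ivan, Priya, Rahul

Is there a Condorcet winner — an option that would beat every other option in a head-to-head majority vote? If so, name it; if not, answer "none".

Checking pairwise contests:
Aisha beats Priya 90–38.
Theo beats Aisha 71–57.
Priya beats Theo 72–56.
Aisha beats Rahul 90–38.
Aisha beats Ivan 71–57.
Every option loses at least one head-to-head, so there is no Condorcet winner.

none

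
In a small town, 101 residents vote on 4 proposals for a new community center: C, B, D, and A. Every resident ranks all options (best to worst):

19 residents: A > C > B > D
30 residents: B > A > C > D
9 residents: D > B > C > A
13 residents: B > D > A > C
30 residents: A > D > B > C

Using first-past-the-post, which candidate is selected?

First-place votes: C 0, B 43, D 9, A 49.
A has the most first-place votes.

A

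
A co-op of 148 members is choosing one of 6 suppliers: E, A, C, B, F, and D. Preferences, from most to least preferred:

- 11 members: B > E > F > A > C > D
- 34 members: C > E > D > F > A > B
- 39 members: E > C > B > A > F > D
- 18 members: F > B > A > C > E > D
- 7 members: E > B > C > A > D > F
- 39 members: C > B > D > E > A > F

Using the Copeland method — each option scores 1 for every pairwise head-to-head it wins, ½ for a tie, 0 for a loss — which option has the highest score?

E: beats A, B, F, and D; loses to C → score 4.
A: beats F and D; loses to E, C, and B → score 2.
C: beats E, A, B, F, and D → score 5.
B: beats A, F, and D; loses to E and C → score 3.
F: loses to E, A, C, B, and D → score 0.
D: beats F; loses to E, A, C, and B → score 1.
C has the best pairwise record.

C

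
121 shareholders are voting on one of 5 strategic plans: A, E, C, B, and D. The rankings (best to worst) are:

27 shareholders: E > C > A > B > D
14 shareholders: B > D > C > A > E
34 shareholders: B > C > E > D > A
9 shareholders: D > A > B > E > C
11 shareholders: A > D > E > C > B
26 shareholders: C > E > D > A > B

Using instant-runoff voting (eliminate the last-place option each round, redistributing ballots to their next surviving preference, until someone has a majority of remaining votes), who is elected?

E

Round 1: A 11, E 27, C 26, B 48, D 9. Eliminate D.
Round 2: A 20, E 27, C 26, B 48. Eliminate A.
Round 3: E 38, C 26, B 57. Eliminate C.
Round 4: E 64, B 57. E has a majority.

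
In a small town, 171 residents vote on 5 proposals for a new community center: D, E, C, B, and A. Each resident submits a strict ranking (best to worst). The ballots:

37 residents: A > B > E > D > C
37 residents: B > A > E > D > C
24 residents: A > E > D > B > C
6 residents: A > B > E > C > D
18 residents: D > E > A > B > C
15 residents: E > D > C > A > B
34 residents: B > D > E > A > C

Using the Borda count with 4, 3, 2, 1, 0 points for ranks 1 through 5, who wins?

D: 37·1 + 37·1 + 24·2 + 6·0 + 18·4 + 15·3 + 34·3 = 341
E: 37·2 + 37·2 + 24·3 + 6·2 + 18·3 + 15·4 + 34·2 = 414
C: 37·0 + 37·0 + 24·0 + 6·1 + 18·0 + 15·2 + 34·0 = 36
B: 37·3 + 37·4 + 24·1 + 6·3 + 18·1 + 15·0 + 34·4 = 455
A: 37·4 + 37·3 + 24·4 + 6·4 + 18·2 + 15·1 + 34·1 = 464
A has the highest Borda score (464).

A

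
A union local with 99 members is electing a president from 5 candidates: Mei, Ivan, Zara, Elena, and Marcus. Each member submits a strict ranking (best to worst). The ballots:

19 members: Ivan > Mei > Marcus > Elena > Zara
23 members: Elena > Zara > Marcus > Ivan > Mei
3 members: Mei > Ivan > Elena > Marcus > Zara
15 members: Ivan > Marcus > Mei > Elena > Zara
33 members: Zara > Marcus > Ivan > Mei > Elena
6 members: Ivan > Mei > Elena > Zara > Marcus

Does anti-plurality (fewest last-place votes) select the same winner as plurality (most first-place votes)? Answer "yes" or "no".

Anti-plurality — last-place votes: Mei 23, Ivan 0, Zara 37, Elena 33, Marcus 6. Winner: Ivan.
Plurality — first-place votes: Mei 3, Ivan 40, Zara 33, Elena 23, Marcus 0. Winner: Ivan.
The two methods agree.

yes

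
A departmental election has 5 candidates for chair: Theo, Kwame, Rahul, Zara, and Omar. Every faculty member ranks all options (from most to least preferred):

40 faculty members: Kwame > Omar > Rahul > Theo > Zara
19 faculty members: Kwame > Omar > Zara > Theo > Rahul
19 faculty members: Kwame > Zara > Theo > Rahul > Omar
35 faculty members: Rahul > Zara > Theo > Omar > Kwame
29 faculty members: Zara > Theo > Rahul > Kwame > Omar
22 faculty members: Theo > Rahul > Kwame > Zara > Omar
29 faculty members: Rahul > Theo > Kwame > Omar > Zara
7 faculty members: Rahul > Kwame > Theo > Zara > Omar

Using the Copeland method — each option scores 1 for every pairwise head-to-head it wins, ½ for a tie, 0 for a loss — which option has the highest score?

Theo: beats Kwame and Omar; loses to Rahul and Zara → score 2.
Kwame: beats Zara and Omar; loses to Theo and Rahul → score 2.
Rahul: beats Theo, Kwame, Zara, and Omar → score 4.
Zara: beats Theo and Omar; loses to Kwame and Rahul → score 2.
Omar: loses to Theo, Kwame, Rahul, and Zara → score 0.
Rahul has the best pairwise record.

Rahul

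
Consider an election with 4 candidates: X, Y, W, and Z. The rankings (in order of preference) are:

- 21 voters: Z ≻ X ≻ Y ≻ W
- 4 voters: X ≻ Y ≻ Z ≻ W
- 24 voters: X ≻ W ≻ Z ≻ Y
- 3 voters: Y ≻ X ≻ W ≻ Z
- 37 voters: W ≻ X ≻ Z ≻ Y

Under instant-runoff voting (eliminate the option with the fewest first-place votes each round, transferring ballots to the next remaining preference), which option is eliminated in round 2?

Z

Round 1: X 28, Y 3, W 37, Z 21. Eliminate Y.
Round 2: X 31, W 37, Z 21. Eliminate Z.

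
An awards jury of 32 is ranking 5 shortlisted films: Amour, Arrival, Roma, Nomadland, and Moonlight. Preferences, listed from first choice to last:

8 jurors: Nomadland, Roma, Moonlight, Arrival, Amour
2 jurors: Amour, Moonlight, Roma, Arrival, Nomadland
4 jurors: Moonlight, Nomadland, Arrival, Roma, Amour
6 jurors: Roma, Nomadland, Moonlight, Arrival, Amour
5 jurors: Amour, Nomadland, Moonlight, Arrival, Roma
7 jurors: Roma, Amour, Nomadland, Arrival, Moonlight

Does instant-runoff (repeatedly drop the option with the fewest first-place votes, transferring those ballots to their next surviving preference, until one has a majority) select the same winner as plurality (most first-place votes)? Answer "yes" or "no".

no

Instant-runoff — R1 Amour 7, Arrival 0, Roma 13, Nomadland 8, Moonlight 4 (Arrival out); R2 Amour 7, Roma 13, Nomadland 8, Moonlight 4 (Moonlight out); R3 Amour 7, Roma 13, Nomadland 12 (Amour out); R4 Roma 15, Nomadland 17 (Nomadland winner). Winner: Nomadland.
Plurality — first-place votes: Amour 7, Arrival 0, Roma 13, Nomadland 8, Moonlight 4. Winner: Roma.
The two methods disagree.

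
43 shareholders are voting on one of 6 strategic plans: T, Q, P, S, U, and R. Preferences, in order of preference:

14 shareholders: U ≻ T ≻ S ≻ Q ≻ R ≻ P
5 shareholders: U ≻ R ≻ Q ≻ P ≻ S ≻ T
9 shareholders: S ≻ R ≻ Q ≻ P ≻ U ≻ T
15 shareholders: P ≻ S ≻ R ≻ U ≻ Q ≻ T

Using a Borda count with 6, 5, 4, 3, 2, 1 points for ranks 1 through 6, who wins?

T: 14·5 + 5·1 + 9·1 + 15·1 = 99
Q: 14·3 + 5·4 + 9·4 + 15·2 = 128
P: 14·1 + 5·3 + 9·3 + 15·6 = 146
S: 14·4 + 5·2 + 9·6 + 15·5 = 195
U: 14·6 + 5·6 + 9·2 + 15·3 = 177
R: 14·2 + 5·5 + 9·5 + 15·4 = 158
S has the highest Borda score (195).

S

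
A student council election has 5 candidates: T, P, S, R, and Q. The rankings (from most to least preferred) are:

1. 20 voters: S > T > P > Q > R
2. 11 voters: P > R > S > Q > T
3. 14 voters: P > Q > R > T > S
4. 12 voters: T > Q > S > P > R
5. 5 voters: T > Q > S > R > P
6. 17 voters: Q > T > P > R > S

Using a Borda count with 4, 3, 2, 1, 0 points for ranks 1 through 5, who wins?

T: 20·3 + 11·0 + 14·1 + 12·4 + 5·4 + 17·3 = 193
P: 20·2 + 11·4 + 14·4 + 12·1 + 5·0 + 17·2 = 186
S: 20·4 + 11·2 + 14·0 + 12·2 + 5·2 + 17·0 = 136
R: 20·0 + 11·3 + 14·2 + 12·0 + 5·1 + 17·1 = 83
Q: 20·1 + 11·1 + 14·3 + 12·3 + 5·3 + 17·4 = 192
T has the highest Borda score (193).

T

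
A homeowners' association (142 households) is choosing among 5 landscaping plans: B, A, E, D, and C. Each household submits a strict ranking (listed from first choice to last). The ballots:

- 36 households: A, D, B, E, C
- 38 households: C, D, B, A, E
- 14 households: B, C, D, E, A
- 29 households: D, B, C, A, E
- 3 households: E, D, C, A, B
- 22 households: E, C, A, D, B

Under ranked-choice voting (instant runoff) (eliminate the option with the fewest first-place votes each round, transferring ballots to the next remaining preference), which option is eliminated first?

Round 1: B 14, A 36, E 25, D 29, C 38. Eliminate B.

B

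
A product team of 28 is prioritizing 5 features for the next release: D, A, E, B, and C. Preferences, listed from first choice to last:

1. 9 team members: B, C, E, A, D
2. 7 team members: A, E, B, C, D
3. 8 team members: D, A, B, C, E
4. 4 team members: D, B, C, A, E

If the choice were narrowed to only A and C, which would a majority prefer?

A

Voters preferring A to C: 15; preferring C to A: 13.
A wins the head-to-head.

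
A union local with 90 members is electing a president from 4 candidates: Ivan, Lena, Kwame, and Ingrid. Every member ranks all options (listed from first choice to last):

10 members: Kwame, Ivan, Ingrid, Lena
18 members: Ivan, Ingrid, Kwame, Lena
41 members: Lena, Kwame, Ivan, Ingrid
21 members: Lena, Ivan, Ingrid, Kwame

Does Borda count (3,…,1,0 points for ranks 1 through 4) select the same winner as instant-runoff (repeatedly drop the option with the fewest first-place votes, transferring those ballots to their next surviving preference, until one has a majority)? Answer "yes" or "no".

yes

Borda — scores: Ivan 157, Lena 186, Kwame 130, Ingrid 67. Winner: Lena.
Instant-runoff — R1 Ivan 18, Lena 62, Kwame 10, Ingrid 0 (Lena winner). Winner: Lena.
The two methods agree.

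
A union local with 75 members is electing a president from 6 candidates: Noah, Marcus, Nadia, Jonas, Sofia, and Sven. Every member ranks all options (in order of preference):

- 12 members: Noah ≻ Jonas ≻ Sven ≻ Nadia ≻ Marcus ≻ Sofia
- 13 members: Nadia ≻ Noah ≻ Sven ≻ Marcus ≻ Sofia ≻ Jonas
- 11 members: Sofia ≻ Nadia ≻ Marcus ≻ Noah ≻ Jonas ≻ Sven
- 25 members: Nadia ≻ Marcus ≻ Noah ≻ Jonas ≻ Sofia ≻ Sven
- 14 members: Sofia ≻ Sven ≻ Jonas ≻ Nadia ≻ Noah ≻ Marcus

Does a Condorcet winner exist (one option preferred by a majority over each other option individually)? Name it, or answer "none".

Nadia

Nadia vs Noah: 63–12 for Nadia.
Nadia vs Marcus: 75–0 for Nadia.
Nadia vs Jonas: 49–26 for Nadia.
Nadia vs Sofia: 50–25 for Nadia.
Nadia vs Sven: 49–26 for Nadia.
Nadia beats every other option head-to-head.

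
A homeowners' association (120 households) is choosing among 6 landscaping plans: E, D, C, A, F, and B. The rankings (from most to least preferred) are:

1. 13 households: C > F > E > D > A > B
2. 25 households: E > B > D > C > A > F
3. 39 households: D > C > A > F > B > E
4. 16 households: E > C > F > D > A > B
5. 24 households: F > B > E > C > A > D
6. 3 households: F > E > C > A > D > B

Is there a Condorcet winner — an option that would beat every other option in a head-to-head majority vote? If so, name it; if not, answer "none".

Checking pairwise contests:
F beats E 79–41.
E beats D 81–39.
E beats C 68–52.
E beats A 81–39.
D beats F 64–56.
D beats B 71–49.
Every option loses at least one head-to-head, so there is no Condorcet winner.

none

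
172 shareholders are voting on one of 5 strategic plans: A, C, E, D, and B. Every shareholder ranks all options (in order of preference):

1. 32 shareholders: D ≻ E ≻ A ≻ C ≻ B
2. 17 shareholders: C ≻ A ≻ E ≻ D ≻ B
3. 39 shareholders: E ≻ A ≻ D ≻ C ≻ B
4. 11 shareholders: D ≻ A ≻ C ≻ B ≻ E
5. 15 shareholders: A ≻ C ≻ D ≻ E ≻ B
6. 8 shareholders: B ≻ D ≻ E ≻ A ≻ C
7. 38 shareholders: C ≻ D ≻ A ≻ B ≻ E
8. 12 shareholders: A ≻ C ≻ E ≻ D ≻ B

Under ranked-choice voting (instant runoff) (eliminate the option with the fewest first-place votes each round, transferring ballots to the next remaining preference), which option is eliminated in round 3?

Round 1: A 27, C 55, E 39, D 43, B 8. Eliminate B.
Round 2: A 27, C 55, E 39, D 51. Eliminate A.
Round 3: C 82, E 39, D 51. Eliminate E.

E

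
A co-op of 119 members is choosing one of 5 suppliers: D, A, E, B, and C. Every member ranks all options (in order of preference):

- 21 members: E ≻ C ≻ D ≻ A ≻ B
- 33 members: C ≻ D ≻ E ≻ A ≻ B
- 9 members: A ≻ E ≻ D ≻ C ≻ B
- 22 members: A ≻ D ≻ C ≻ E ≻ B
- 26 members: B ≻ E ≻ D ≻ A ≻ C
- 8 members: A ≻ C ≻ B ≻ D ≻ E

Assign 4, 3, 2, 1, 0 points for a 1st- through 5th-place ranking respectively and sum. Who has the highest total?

D: 21·2 + 33·3 + 9·2 + 22·3 + 26·2 + 8·1 = 285
A: 21·1 + 33·1 + 9·4 + 22·4 + 26·1 + 8·4 = 236
E: 21·4 + 33·2 + 9·3 + 22·1 + 26·3 + 8·0 = 277
B: 21·0 + 33·0 + 9·0 + 22·0 + 26·4 + 8·2 = 120
C: 21·3 + 33·4 + 9·1 + 22·2 + 26·0 + 8·3 = 272
D has the highest Borda score (285).

D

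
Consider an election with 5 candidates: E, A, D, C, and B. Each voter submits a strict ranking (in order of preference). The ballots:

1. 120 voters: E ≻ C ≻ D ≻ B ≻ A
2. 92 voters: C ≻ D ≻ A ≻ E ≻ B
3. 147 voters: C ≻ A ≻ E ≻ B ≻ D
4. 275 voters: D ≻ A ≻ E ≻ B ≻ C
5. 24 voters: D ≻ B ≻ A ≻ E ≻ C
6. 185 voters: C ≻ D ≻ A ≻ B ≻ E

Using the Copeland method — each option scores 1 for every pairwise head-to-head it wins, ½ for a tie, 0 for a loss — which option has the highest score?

C

E: beats B; loses to A, D, and C → score 1.
A: beats E and B; loses to D and C → score 2.
D: beats E, A, and B; loses to C → score 3.
C: beats E, A, D, and B → score 4.
B: loses to E, A, D, and C → score 0.
C has the best pairwise record.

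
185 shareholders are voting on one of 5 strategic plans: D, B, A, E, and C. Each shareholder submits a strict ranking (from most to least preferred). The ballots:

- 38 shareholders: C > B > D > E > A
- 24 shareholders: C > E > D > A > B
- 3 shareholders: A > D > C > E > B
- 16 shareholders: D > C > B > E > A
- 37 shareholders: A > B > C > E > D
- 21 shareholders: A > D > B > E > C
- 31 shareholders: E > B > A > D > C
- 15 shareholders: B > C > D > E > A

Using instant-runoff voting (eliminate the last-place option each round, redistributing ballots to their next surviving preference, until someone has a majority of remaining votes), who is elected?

C

Round 1: D 16, B 15, A 61, E 31, C 62. Eliminate B.
Round 2: D 16, A 61, E 31, C 77. Eliminate D.
Round 3: A 61, E 31, C 93. C has a majority.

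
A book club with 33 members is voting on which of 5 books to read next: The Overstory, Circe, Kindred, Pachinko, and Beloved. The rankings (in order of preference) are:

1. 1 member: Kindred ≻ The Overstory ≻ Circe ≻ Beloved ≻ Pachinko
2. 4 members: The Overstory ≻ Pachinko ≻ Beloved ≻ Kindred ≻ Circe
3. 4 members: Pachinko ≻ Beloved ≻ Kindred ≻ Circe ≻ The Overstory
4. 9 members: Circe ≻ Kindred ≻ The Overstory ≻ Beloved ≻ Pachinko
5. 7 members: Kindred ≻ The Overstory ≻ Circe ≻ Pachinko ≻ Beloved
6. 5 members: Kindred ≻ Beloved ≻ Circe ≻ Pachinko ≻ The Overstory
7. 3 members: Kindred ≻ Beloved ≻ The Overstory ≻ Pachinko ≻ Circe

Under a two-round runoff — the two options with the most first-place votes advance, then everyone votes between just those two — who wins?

Kindred

Round 1 first-place votes: The Overstory 4, Circe 9, Kindred 16, Pachinko 4, Beloved 0.
Kindred and Circe advance.
Runoff: Kindred is preferred to Circe by 24 voters; Circe by 9.
Kindred wins the runoff.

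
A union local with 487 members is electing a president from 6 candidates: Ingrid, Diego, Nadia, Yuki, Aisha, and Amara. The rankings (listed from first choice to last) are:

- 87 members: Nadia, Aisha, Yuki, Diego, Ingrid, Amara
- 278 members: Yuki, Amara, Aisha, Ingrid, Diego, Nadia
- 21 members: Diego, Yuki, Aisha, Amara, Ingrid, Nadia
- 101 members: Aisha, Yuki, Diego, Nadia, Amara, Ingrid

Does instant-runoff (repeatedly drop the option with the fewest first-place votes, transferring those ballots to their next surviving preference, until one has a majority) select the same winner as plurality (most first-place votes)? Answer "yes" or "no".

yes

Instant-runoff — R1 Ingrid 0, Diego 21, Nadia 87, Yuki 278, Aisha 101, Amara 0 (Yuki winner). Winner: Yuki.
Plurality — first-place votes: Ingrid 0, Diego 21, Nadia 87, Yuki 278, Aisha 101, Amara 0. Winner: Yuki.
The two methods agree.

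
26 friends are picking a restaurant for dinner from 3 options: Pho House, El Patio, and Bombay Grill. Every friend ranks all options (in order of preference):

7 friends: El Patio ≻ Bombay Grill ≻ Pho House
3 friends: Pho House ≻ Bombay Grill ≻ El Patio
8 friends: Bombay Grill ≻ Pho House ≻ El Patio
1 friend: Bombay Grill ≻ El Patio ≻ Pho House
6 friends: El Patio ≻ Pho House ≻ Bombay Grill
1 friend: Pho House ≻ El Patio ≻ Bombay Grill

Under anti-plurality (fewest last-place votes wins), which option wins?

Bombay Grill

Last-place votes: Pho House 8, El Patio 11, Bombay Grill 7.
Bombay Grill is ranked last by the fewest voters, so Bombay Grill wins.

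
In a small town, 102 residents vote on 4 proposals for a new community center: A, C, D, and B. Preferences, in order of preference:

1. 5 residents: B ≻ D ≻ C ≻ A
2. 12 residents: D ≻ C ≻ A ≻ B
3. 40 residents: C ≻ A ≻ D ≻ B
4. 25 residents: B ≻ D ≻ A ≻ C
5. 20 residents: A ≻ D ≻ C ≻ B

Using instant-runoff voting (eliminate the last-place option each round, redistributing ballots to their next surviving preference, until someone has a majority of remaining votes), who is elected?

C

Round 1: A 20, C 40, D 12, B 30. Eliminate D.
Round 2: A 20, C 52, B 30. C has a majority.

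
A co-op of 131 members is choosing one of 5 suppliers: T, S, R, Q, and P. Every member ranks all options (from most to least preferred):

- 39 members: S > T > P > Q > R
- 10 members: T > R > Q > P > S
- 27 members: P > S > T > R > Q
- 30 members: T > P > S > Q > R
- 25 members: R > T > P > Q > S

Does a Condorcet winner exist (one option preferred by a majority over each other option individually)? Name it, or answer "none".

Checking pairwise contests:
S beats T 66–65.
P beats S 92–39.
T beats R 106–25.
T beats Q 131–0.
T beats P 104–27.
Every option loses at least one head-to-head, so there is no Condorcet winner.

none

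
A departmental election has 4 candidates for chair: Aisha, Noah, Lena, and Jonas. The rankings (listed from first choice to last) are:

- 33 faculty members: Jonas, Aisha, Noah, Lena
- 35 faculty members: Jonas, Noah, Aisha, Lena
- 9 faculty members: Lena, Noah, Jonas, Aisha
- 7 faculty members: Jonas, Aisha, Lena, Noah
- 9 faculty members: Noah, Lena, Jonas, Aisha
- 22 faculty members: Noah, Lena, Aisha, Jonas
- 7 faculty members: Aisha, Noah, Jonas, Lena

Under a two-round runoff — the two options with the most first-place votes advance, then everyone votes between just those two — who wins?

Jonas

Round 1 first-place votes: Aisha 7, Noah 31, Lena 9, Jonas 75.
Jonas and Noah advance.
Runoff: Jonas is preferred to Noah by 75 voters; Noah by 47.
Jonas wins the runoff.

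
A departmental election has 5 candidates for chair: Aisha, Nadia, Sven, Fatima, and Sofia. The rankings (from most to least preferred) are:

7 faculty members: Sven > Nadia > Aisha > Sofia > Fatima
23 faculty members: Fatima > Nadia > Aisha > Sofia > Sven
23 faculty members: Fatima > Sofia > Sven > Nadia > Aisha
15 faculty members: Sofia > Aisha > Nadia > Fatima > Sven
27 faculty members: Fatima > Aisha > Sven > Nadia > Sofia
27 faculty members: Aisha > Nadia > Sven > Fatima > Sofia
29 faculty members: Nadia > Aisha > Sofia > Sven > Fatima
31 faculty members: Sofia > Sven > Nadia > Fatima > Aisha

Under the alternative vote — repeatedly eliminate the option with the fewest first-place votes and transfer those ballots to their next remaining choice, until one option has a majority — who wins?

Round 1: Aisha 27, Nadia 29, Sven 7, Fatima 73, Sofia 46. Eliminate Sven.
Round 2: Aisha 27, Nadia 36, Fatima 73, Sofia 46. Eliminate Aisha.
Round 3: Nadia 63, Fatima 73, Sofia 46. Eliminate Sofia.
Round 4: Nadia 109, Fatima 73. Nadia has a majority.

Nadia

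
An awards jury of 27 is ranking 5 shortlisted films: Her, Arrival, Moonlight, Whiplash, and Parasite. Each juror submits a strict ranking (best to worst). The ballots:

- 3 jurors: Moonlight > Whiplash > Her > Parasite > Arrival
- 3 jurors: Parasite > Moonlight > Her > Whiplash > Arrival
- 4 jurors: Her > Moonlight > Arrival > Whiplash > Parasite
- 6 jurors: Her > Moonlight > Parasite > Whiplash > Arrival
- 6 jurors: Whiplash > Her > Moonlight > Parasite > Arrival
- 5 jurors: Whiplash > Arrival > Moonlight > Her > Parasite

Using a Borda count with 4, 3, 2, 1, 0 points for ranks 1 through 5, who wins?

Her

Her: 3·2 + 3·2 + 4·4 + 6·4 + 6·3 + 5·1 = 75
Arrival: 3·0 + 3·0 + 4·2 + 6·0 + 6·0 + 5·3 = 23
Moonlight: 3·4 + 3·3 + 4·3 + 6·3 + 6·2 + 5·2 = 73
Whiplash: 3·3 + 3·1 + 4·1 + 6·1 + 6·4 + 5·4 = 66
Parasite: 3·1 + 3·4 + 4·0 + 6·2 + 6·1 + 5·0 = 33
Her has the highest Borda score (75).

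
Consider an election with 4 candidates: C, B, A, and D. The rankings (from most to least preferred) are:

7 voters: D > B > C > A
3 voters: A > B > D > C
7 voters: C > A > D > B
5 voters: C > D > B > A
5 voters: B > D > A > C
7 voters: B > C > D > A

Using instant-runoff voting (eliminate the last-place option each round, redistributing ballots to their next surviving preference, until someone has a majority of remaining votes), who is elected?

Round 1: C 12, B 12, A 3, D 7. Eliminate A.
Round 2: C 12, B 15, D 7. Eliminate D.
Round 3: C 12, B 22. B has a majority.

B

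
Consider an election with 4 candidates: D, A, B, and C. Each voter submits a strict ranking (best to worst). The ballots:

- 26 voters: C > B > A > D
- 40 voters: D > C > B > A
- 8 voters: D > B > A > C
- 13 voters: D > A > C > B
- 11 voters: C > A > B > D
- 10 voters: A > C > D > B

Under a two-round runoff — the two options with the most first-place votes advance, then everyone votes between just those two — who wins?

Round 1 first-place votes: D 61, A 10, B 0, C 37.
D and C advance.
Runoff: D is preferred to C by 61 voters; C by 47.
D wins the runoff.

D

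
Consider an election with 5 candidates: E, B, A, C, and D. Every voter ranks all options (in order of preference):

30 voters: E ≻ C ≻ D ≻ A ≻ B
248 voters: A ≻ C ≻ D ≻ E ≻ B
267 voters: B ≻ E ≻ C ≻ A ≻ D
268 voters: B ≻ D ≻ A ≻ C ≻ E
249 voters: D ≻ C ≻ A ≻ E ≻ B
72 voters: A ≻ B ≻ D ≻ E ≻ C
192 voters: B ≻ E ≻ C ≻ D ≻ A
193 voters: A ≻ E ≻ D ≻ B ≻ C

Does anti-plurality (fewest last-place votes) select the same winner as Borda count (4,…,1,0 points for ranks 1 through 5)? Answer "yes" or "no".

Anti-plurality — last-place votes: E 268, B 527, A 192, C 265, D 267. Winner: A.
Borda — scores: E 2645, B 3317, A 3383, C 2767, D 3078. Winner: A.
The two methods agree.

yes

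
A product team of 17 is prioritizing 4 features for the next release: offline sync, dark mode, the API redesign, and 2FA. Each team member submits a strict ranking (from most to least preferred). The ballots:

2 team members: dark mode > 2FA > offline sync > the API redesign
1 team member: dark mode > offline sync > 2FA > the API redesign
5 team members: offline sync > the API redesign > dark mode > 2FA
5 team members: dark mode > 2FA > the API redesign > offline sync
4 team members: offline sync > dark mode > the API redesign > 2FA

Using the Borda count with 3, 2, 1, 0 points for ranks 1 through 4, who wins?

dark mode

offline sync: 2·1 + 1·2 + 5·3 + 5·0 + 4·3 = 31
dark mode: 2·3 + 1·3 + 5·1 + 5·3 + 4·2 = 37
the API redesign: 2·0 + 1·0 + 5·2 + 5·1 + 4·1 = 19
2FA: 2·2 + 1·1 + 5·0 + 5·2 + 4·0 = 15
dark mode has the highest Borda score (37).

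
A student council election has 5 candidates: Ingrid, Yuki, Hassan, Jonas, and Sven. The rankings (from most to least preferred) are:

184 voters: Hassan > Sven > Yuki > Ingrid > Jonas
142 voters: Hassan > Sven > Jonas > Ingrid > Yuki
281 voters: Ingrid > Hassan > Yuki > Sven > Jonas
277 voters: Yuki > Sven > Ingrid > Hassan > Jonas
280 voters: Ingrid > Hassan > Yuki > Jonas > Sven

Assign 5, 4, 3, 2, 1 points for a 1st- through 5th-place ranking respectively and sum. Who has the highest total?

Hassan

Ingrid: 184·2 + 142·2 + 281·5 + 277·3 + 280·5 = 4288
Yuki: 184·3 + 142·1 + 281·3 + 277·5 + 280·3 = 3762
Hassan: 184·5 + 142·5 + 281·4 + 277·2 + 280·4 = 4428
Jonas: 184·1 + 142·3 + 281·1 + 277·1 + 280·2 = 1728
Sven: 184·4 + 142·4 + 281·2 + 277·4 + 280·1 = 3254
Hassan has the highest Borda score (4428).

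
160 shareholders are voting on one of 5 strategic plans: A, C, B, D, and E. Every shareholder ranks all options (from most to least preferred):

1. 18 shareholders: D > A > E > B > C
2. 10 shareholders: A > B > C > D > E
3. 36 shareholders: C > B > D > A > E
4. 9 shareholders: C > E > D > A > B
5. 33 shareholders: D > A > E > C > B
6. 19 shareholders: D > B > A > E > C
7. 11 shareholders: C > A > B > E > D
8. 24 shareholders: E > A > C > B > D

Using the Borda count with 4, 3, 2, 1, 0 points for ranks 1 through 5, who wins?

A: 18·3 + 10·4 + 36·1 + 9·1 + 33·3 + 19·2 + 11·3 + 24·3 = 381
C: 18·0 + 10·2 + 36·4 + 9·4 + 33·1 + 19·0 + 11·4 + 24·2 = 325
B: 18·1 + 10·3 + 36·3 + 9·0 + 33·0 + 19·3 + 11·2 + 24·1 = 259
D: 18·4 + 10·1 + 36·2 + 9·2 + 33·4 + 19·4 + 11·0 + 24·0 = 380
E: 18·2 + 10·0 + 36·0 + 9·3 + 33·2 + 19·1 + 11·1 + 24·4 = 255
A has the highest Borda score (381).

A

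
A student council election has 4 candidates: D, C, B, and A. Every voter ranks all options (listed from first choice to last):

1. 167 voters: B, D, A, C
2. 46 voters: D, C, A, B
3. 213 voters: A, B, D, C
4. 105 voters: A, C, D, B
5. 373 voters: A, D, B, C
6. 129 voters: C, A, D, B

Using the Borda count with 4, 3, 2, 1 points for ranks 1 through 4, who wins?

A

D: 167·3 + 46·4 + 213·2 + 105·2 + 373·3 + 129·2 = 2698
C: 167·1 + 46·3 + 213·1 + 105·3 + 373·1 + 129·4 = 1722
B: 167·4 + 46·1 + 213·3 + 105·1 + 373·2 + 129·1 = 2333
A: 167·2 + 46·2 + 213·4 + 105·4 + 373·4 + 129·3 = 3577
A has the highest Borda score (3577).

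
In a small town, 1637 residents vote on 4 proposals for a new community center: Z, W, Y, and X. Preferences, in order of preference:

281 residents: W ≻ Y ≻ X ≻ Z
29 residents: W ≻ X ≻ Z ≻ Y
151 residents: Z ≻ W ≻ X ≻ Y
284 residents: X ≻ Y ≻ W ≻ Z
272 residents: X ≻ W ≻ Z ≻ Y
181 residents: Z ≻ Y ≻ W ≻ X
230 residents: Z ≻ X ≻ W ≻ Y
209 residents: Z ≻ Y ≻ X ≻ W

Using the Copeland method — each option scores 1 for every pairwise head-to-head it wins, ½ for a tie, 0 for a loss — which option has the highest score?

X

Z: beats Y; loses to W and X → score 1.
W: beats Z and Y; loses to X → score 2.
Y: loses to Z, W, and X → score 0.
X: beats Z, W, and Y → score 3.
X has the best pairwise record.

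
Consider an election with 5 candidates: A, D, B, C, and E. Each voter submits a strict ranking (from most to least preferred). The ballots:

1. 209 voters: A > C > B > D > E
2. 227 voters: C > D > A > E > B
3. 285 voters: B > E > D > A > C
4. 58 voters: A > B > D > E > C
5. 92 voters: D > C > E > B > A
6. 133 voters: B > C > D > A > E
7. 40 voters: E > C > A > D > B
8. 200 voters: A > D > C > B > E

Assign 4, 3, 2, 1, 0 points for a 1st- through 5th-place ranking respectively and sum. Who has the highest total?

A: 209·4 + 227·2 + 285·1 + 58·4 + 92·0 + 133·1 + 40·2 + 200·4 = 2820
D: 209·1 + 227·3 + 285·2 + 58·2 + 92·4 + 133·2 + 40·1 + 200·3 = 2850
B: 209·2 + 227·0 + 285·4 + 58·3 + 92·1 + 133·4 + 40·0 + 200·1 = 2556
C: 209·3 + 227·4 + 285·0 + 58·0 + 92·3 + 133·3 + 40·3 + 200·2 = 2730
E: 209·0 + 227·1 + 285·3 + 58·1 + 92·2 + 133·0 + 40·4 + 200·0 = 1484
D has the highest Borda score (2850).

D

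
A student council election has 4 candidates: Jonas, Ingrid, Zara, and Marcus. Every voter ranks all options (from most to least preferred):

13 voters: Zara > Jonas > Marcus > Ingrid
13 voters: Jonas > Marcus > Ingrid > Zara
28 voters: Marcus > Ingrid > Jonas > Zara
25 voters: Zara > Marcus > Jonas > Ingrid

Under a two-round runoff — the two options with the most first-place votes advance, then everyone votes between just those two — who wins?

Round 1 first-place votes: Jonas 13, Ingrid 0, Zara 38, Marcus 28.
Zara and Marcus advance.
Runoff: Zara is preferred to Marcus by 38 voters; Marcus by 41.
Marcus wins the runoff.

Marcus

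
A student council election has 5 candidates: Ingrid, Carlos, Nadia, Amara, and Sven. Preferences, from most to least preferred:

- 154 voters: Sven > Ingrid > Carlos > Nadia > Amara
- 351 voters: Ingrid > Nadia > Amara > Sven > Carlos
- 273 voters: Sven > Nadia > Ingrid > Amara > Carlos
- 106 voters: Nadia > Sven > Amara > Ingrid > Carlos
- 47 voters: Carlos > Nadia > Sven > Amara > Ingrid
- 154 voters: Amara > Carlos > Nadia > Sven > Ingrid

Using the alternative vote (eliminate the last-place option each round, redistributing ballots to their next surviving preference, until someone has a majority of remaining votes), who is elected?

Round 1: Ingrid 351, Carlos 47, Nadia 106, Amara 154, Sven 427. Eliminate Carlos.
Round 2: Ingrid 351, Nadia 153, Amara 154, Sven 427. Eliminate Nadia.
Round 3: Ingrid 351, Amara 154, Sven 580. Sven has a majority.

Sven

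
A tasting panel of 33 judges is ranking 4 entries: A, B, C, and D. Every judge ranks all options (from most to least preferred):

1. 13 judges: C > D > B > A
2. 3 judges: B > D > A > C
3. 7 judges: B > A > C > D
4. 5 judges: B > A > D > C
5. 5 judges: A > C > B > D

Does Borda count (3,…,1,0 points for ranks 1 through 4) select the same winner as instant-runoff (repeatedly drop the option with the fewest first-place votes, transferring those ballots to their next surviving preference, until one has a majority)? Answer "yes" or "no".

Borda — scores: A 42, B 63, C 56, D 37. Winner: B.
Instant-runoff — R1 A 5, B 15, C 13, D 0 (D out); R2 A 5, B 15, C 13 (A out); R3 B 15, C 18 (C winner). Winner: C.
The two methods disagree.

no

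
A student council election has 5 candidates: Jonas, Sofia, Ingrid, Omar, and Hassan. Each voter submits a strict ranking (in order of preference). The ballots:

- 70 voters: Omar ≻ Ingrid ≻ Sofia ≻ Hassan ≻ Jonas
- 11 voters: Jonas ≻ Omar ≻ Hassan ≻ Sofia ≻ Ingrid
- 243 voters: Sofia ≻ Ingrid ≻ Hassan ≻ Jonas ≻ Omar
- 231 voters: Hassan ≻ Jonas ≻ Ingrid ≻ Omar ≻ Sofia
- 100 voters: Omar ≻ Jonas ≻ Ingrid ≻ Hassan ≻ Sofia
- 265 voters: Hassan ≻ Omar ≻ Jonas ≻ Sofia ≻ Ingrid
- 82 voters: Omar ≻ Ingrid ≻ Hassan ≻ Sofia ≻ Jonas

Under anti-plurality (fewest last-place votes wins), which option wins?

Hassan

Last-place votes: Jonas 152, Sofia 331, Ingrid 276, Omar 243, Hassan 0.
Hassan is ranked last by the fewest voters, so Hassan wins.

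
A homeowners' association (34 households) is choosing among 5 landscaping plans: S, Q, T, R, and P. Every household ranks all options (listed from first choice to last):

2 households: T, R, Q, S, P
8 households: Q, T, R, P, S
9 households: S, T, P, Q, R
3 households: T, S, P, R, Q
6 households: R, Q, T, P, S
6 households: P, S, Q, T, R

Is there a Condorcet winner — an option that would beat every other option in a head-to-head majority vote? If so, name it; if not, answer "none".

Checking pairwise contests:
T beats S 19–15.
S beats Q 18–16.
Q beats T 20–14.
S beats R 18–16.
T beats P 28–6.
Every option loses at least one head-to-head, so there is no Condorcet winner.

none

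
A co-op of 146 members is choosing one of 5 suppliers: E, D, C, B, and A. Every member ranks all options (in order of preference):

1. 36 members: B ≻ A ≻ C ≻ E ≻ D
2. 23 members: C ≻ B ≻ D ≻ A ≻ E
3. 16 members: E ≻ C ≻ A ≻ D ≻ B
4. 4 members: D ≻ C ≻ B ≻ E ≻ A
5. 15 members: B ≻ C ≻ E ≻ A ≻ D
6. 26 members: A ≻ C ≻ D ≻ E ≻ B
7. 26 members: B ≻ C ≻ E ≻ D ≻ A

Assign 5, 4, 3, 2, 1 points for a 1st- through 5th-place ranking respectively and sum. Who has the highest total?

C

E: 36·2 + 23·1 + 16·5 + 4·2 + 15·3 + 26·2 + 26·3 = 358
D: 36·1 + 23·3 + 16·2 + 4·5 + 15·1 + 26·3 + 26·2 = 302
C: 36·3 + 23·5 + 16·4 + 4·4 + 15·4 + 26·4 + 26·4 = 571
B: 36·5 + 23·4 + 16·1 + 4·3 + 15·5 + 26·1 + 26·5 = 531
A: 36·4 + 23·2 + 16·3 + 4·1 + 15·2 + 26·5 + 26·1 = 428
C has the highest Borda score (571).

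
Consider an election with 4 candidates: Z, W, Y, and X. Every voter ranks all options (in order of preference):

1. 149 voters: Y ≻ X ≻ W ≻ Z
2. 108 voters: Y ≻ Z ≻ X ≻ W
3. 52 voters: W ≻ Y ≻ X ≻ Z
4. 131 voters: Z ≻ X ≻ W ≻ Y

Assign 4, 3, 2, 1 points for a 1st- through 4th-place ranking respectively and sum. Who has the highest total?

Y

Z: 149·1 + 108·3 + 52·1 + 131·4 = 1049
W: 149·2 + 108·1 + 52·4 + 131·2 = 876
Y: 149·4 + 108·4 + 52·3 + 131·1 = 1315
X: 149·3 + 108·2 + 52·2 + 131·3 = 1160
Y has the highest Borda score (1315).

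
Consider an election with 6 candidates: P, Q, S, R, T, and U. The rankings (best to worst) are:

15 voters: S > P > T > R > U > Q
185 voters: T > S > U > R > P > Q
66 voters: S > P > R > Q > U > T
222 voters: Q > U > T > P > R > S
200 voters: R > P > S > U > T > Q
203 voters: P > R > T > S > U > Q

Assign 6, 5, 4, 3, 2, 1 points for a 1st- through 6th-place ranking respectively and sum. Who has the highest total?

P

P: 15·5 + 185·2 + 66·5 + 222·3 + 200·5 + 203·6 = 3659
Q: 15·1 + 185·1 + 66·3 + 222·6 + 200·1 + 203·1 = 2133
S: 15·6 + 185·5 + 66·6 + 222·1 + 200·4 + 203·3 = 3042
R: 15·3 + 185·3 + 66·4 + 222·2 + 200·6 + 203·5 = 3523
T: 15·4 + 185·6 + 66·1 + 222·4 + 200·2 + 203·4 = 3336
U: 15·2 + 185·4 + 66·2 + 222·5 + 200·3 + 203·2 = 3018
P has the highest Borda score (3659).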